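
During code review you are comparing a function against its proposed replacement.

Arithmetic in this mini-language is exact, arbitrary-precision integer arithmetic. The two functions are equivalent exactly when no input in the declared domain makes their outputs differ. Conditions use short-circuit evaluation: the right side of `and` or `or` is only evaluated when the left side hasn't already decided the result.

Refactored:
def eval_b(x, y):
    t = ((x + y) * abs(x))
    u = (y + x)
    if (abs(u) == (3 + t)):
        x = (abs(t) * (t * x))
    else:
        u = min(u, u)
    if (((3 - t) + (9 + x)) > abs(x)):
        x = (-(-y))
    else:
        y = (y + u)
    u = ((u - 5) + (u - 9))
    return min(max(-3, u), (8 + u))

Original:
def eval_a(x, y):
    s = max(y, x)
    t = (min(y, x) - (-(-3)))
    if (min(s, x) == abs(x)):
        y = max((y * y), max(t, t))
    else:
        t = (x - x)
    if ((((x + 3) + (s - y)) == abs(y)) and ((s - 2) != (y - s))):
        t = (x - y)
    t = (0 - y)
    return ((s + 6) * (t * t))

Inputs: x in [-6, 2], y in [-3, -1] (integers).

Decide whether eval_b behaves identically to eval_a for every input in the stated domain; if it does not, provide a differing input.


Take x=-6, y=-3.
eval_a: s=-3, then t=-9, then (min(s, x) == abs(x)) is false, then t=0, then ((((x + 3) + (s - y)) == abs(y)) and ((s - 2) != (y - s))) is false, then t=3, then returns 27
eval_b: t=-54, then u=-9, then (abs(u) == (3 + t)) is false, then u=-9, then (((3 - t) + (9 + x)) > abs(x)) is true, then x=-3, then u=-32, then returns -24
27 vs -24 — the two versions disagree here.
verdict: not equivalent; witness: x=-6, y=-3


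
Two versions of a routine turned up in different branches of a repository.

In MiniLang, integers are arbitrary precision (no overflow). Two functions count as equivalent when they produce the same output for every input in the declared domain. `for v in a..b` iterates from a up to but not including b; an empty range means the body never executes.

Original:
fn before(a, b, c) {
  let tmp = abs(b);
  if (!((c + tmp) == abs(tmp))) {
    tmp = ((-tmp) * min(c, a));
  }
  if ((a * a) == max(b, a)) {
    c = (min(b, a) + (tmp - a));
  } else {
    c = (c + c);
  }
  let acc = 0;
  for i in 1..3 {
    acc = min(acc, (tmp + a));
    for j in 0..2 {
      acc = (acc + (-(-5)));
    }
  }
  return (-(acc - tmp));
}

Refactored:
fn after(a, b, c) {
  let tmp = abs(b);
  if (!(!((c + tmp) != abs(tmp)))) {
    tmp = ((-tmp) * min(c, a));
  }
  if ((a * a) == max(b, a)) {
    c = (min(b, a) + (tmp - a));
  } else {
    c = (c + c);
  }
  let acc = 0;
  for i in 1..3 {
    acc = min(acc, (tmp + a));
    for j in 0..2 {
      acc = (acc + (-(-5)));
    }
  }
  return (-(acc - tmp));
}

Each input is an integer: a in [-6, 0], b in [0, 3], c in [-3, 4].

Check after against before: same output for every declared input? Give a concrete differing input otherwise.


The two are interchangeable: comparison usage differs, boolean connective usage differs, and every declared input agrees.
One worked example (a=-1, b=3, c=4) — before: tmp=3, then (!((c + tmp) == abs(tmp))) is true, then tmp=3, then ((a * a) == max(b, a)) is false, then c=8, then acc=0, then (i=1), then acc=0, then (j=0), then acc=5, then (j=1), then acc=10, then (i=2), then acc=2, then (j=0), then acc=7, then (j=1), then acc=12, then returns -9; after: tmp=3, then (!(!((c + tmp) != abs(tmp)))) is true, then tmp=3, then ((a * a) == max(b, a)) is false, then c=8, then acc=0, then (i=1), then acc=0, then (j=0), then acc=5, then (j=1), then acc=10, then (i=2), then acc=2, then (j=0), then acc=7, then (j=1), then acc=12, then returns -9; agreement on -9.
An exhaustive pass over the 224 declared inputs shows identical outputs.
verdict: equivalent


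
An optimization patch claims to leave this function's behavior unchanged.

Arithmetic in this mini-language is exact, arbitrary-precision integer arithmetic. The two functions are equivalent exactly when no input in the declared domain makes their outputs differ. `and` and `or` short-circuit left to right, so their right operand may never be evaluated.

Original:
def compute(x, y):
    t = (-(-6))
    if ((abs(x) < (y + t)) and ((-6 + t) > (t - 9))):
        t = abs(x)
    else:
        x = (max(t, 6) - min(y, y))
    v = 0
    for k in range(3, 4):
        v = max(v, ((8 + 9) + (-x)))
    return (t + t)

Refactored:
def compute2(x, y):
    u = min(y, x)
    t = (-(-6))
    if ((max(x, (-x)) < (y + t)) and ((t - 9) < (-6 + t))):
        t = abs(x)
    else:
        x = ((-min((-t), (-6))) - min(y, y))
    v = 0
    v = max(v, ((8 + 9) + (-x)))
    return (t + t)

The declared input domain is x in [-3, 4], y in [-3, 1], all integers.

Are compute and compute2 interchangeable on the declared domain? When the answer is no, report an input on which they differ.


This is a faithful refactor — loop structure differs, local variable names differ, comparison usage differs, min/max/abs usage differs, but the computed results match everywhere.
As a probe, take x=-2, y=0: compute runs t=6, then ((abs(x) < (y + t)) and ((-6 + t) > (t - 9))) is true, then t=2, then v=0, then (k=3), then v=19, then returns 4; compute2 runs u=-2, then t=6, then ((max(x, (-x)) < (y + t)) and ((t - 9) < (-6 + t))) is true, then t=2, then v=0, then v=19, then returns 4; both end at 4.
Sweeping the whole domain (40 inputs) finds no disagreement.
verdict: equivalent


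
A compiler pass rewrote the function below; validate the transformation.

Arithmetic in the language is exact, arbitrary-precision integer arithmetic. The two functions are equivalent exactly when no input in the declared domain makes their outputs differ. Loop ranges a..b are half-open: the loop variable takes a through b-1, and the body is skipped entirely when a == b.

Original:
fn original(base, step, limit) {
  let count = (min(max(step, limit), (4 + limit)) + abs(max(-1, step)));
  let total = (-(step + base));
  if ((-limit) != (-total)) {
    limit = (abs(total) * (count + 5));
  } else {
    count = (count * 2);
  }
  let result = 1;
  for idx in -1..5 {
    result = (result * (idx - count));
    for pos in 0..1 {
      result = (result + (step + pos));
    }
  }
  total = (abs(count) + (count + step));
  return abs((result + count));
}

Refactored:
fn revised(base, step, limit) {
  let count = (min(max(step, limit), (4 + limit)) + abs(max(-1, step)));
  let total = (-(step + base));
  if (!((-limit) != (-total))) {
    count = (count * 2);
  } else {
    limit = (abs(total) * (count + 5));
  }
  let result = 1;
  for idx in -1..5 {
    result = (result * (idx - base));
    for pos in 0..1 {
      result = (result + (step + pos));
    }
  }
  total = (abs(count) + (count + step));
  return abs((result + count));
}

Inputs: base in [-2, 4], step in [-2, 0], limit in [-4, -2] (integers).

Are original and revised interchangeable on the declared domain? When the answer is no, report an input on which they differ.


There is a counterexample at base=-2, step=-2, limit=-4: 653 on one side, 1755 on the other.
original: count := -1 | total := 4 | ((-limit) != (-total)): true | limit := 16 | result := 1 | iter idx=-1: | result := 0 | iter pos=0: | result := -2 | iter idx=0: | result := -2 | iter pos=0: | result := -4 | iter idx=1: | result := -8 | iter pos=0: | result := -10 | iter idx=2: | result := -30 | iter pos=0: | result := -32 | iter idx=3: | result := -128 | iter pos=0: | result := -130 | iter idx=4: | result := -650 | iter pos=0: | result := -652 | total := -2 | result 653
revised: count := -1 | total := 4 | (!((-limit) != (-total))): false | limit := 16 | result := 1 | iter idx=-1: | result := 1 | iter pos=0: | result := -1 | iter idx=0: | result := -2 | iter pos=0: | result := -4 | iter idx=1: | result := -12 | iter pos=0: | result := -14 | iter idx=2: | result := -56 | iter pos=0: | result := -58 | iter idx=3: | result := -290 | iter pos=0: | result := -292 | iter idx=4: | result := -1752 | iter pos=0: | result := -1754 | total := -2 | result 1755
verdict: not equivalent; witness: base=-2, step=-2, limit=-4


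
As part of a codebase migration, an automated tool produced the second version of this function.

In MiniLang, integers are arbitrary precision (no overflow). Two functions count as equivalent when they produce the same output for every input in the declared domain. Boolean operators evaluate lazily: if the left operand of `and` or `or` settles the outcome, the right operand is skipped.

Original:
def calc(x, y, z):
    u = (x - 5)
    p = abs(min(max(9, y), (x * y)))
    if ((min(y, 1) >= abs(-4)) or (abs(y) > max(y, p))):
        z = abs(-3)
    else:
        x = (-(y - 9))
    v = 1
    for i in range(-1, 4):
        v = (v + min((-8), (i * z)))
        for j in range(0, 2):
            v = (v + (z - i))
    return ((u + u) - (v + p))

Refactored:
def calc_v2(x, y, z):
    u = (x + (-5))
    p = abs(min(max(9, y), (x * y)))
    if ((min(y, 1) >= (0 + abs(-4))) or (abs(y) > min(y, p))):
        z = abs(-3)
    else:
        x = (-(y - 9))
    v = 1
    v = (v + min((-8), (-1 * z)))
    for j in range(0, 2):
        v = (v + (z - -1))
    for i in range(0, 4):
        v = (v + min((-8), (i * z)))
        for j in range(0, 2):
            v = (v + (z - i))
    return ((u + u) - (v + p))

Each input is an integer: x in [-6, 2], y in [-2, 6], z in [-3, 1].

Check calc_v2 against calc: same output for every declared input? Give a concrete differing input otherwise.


Consider the input x=-6, y=-2, z=-3.
calc: u := -11 | p := 9 | ((min(y, 1) >= abs(-4)) or (abs(y) > max(y, p))): false | x := 11 | v := 1 | iter i=-1: | v := -7 | iter j=0: | v := -9 | iter j=1: | v := -11 | iter i=0: | v := -19 | iter j=0: | v := -22 | iter j=1: | v := -25 | iter i=1: | v := -33 | iter j=0: | v := -37 | iter j=1: | v := -41 | iter i=2: | v := -49 | iter j=0: | v := -54 | iter j=1: | v := -59 | iter i=3: | v := -68 | iter j=0: | v := -74 | iter j=1: | v := -80 | result 49
calc_v2: u := -11 | p := 9 | ((min(y, 1) >= (0 + abs(-4))) or (abs(y) > min(y, p))): true | z := 3 | v := 1 | v := -7 | iter j=0: | v := -3 | iter j=1: | v := 1 | iter i=0: | v := -7 | iter j=0: | v := -4 | iter j=1: | v := -1 | iter i=1: | v := -9 | iter j=0: | v := -7 | iter j=1: | v := -5 | iter i=2: | v := -13 | iter j=0: | v := -12 | iter j=1: | v := -11 | iter i=3: | v := -19 | iter j=0: | v := -19 | iter j=1: | v := -19 | result -12
49 and -12 differ, so these are not the same function on this domain.
verdict: not equivalent; witness: x=-6, y=-2, z=-3


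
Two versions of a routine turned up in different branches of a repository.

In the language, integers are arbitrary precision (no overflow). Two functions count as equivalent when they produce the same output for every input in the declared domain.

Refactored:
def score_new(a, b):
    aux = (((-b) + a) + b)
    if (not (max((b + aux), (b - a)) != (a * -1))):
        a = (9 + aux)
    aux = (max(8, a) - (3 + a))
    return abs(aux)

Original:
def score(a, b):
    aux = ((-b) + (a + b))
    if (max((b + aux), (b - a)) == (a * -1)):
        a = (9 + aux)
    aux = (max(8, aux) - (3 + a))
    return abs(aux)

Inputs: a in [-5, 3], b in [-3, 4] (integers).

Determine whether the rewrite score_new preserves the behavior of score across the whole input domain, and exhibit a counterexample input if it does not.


Input a=0, b=0: 4 from score versus 3 from score_new.
verdict: not equivalent; witness: a=0, b=0


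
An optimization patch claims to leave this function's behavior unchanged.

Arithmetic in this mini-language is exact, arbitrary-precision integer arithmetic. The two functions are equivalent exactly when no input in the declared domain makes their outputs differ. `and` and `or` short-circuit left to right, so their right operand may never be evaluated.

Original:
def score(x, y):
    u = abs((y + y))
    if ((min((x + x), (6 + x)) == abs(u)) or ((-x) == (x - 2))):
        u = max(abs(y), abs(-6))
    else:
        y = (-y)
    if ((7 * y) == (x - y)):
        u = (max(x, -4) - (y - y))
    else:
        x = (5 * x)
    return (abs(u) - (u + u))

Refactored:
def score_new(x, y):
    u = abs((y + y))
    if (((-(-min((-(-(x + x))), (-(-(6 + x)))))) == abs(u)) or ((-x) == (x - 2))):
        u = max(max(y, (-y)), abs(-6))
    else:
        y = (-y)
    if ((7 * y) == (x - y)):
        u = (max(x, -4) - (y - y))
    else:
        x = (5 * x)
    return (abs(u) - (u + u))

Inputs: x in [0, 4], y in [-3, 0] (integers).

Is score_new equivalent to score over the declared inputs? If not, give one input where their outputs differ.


The two are interchangeable: min/max/abs usage differs, and every declared input agrees.
One worked example (x=2, y=-2) — score: u=4, then ((min((x + x), (6 + x)) == abs(u)) or ((-x) == (x - 2))) is true, then u=6, then ((7 * y) == (x - y)) is false, then x=10, then returns -6; score_new: u=4, then (((-(-min((-(-(x + x))), (-(-(6 + x)))))) == abs(u)) or ((-x) == (x - 2))) is true, then u=6, then ((7 * y) == (x - y)) is false, then x=10, then returns -6; agreement on -6.
Checked all 20 inputs in the declared domain: the outputs agree on every one.
verdict: equivalent


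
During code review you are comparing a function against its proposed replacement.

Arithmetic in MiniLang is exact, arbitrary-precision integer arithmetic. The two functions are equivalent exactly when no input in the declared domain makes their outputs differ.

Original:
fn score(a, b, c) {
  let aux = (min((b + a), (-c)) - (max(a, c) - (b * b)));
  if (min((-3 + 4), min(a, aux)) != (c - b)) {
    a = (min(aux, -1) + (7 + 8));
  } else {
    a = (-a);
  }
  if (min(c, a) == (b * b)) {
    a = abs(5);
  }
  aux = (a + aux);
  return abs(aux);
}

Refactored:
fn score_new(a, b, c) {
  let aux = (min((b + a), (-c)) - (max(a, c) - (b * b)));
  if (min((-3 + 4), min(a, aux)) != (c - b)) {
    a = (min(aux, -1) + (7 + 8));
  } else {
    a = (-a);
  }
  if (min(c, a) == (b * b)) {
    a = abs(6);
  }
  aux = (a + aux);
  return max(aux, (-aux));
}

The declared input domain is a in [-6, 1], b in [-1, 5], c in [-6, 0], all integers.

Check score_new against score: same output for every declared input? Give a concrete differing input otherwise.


Take a=-6, b=0, c=0.
score: aux=-6, then (min((-3 + 4), min(a, aux)) != (c - b)) is true, then a=9, then (min(c, a) == (b * b)) is true, then a=5, then aux=-1, then returns 1
score_new: aux=-6, then (min((-3 + 4), min(a, aux)) != (c - b)) is true, then a=9, then (min(c, a) == (b * b)) is true, then a=6, then aux=0, then returns 0
1 vs 0 — the two versions disagree here.
verdict: not equivalent; witness: a=-6, b=0, c=0


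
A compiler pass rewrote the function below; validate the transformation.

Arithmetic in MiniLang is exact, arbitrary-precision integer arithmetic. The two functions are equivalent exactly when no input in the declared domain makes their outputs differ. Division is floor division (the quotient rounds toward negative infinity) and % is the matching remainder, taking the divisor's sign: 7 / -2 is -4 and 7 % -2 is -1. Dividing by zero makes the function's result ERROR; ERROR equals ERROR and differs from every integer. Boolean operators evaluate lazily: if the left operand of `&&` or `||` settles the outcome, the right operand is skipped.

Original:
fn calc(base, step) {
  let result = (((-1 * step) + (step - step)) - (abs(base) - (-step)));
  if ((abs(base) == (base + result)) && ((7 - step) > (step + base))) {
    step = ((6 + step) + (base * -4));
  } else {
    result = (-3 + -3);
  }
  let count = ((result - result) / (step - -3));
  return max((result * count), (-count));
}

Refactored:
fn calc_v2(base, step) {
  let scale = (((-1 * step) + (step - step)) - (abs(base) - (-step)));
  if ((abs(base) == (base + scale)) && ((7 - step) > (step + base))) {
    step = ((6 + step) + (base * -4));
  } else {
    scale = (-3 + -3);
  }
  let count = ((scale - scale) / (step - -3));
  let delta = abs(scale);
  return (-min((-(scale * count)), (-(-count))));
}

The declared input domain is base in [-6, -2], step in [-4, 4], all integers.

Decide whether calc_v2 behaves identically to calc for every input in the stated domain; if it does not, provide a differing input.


Although local variable names differ; and min/max/abs usage differs; and statement counts differ, 45/45 inputs agree.
verdict: equivalent


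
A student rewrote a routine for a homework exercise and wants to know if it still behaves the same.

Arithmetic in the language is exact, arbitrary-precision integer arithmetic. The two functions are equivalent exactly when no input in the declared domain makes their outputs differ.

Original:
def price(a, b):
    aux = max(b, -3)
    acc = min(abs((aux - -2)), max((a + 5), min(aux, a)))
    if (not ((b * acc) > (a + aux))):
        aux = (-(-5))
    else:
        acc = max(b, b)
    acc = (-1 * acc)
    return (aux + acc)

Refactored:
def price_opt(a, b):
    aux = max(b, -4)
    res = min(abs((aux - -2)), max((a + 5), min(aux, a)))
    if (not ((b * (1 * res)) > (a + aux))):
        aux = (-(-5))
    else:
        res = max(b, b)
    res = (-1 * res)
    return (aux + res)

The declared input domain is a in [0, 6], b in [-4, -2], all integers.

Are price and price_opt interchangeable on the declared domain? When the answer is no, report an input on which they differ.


These are not equivalent — on a=0, b=-4 the outputs split (4 vs 3).
price: aux = -3; acc = 1; (not ((b * acc) > (a + aux))) -> true; aux = 5; acc = -1; return 4
price_opt: aux = -4; res = 2; (not ((b * (1 * res)) > (a + aux))) -> true; aux = 5; res = -2; return 3
verdict: not equivalent; witness: a=0, b=-4


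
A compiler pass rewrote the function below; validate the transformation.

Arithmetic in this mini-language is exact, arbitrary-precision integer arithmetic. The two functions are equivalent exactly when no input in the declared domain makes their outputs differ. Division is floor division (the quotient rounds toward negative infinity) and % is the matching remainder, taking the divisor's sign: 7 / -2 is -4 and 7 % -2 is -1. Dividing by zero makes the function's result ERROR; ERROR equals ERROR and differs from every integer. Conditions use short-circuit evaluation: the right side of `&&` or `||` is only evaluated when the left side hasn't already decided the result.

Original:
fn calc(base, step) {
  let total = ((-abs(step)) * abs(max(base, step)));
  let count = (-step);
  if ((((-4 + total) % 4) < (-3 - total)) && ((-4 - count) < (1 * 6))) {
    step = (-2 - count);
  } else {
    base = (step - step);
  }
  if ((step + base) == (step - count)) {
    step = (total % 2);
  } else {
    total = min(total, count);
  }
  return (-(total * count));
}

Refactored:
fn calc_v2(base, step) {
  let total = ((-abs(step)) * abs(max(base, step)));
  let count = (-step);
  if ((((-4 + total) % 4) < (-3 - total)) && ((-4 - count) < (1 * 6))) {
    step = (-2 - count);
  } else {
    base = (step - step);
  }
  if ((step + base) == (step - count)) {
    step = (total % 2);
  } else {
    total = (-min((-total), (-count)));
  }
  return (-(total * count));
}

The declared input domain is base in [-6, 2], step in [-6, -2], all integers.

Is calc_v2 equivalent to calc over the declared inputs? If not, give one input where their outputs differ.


base=-6, step=-5 yields 125 from calc but -25 from calc_v2.
verdict: not equivalent; witness: base=-6, step=-5


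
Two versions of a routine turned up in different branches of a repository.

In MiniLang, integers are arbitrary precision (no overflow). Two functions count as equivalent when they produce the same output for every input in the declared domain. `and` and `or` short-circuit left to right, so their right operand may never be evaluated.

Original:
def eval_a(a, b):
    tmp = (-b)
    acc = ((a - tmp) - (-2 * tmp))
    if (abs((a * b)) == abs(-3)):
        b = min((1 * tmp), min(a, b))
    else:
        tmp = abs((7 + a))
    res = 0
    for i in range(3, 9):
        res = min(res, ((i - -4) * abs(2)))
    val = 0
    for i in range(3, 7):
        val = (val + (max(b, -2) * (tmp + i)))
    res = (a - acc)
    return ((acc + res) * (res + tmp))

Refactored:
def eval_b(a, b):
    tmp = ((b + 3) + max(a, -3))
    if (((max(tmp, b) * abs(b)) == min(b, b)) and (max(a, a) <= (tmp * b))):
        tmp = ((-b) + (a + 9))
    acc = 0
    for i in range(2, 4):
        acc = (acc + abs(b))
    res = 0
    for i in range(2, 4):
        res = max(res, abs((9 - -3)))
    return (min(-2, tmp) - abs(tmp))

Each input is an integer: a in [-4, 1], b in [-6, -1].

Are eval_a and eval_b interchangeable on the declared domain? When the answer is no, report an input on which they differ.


Run the pair on a=-4, b=-6.
eval_a: tmp = 6; acc = 2; (abs((a * b)) == abs(-3)) -> false; tmp = 3; res = 0; [i=3]; res = 0; [i=4]; res = 0; [i=5]; res = 0; [i=6]; res = 0; [i=7]; res = 0; [i=8]; res = 0; val = 0; [i=3]; val = -12; [i=4]; val = -26; [i=5]; val = -42; [i=6]; val = -60; res = -6; return 12
eval_b: tmp = -6; (((max(tmp, b) * abs(b)) == min(b, b)) and (max(a, a) <= (tmp * b))) -> false; acc = 0; [i=2]; acc = 6; [i=3]; acc = 12; res = 0; [i=2]; res = 12; [i=3]; res = 12; return -12
12 and -12 differ, so these are not the same function on this domain.
verdict: not equivalent; witness: a=-4, b=-6


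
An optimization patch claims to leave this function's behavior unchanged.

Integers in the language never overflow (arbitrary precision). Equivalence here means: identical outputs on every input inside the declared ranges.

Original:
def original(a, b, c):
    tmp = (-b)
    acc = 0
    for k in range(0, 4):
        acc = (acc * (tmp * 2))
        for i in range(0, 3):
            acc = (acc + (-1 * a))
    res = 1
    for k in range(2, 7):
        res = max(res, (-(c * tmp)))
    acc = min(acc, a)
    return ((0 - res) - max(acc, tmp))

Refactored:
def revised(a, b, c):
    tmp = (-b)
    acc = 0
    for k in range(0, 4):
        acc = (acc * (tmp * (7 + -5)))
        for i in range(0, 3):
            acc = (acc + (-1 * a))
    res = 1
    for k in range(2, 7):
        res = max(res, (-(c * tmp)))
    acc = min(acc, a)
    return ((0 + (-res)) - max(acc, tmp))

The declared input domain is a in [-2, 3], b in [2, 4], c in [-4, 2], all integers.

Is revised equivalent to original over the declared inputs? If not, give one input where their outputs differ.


Equivalent — the differences include arithmetic usage differs; also constant usage differs, yet no declared input distinguishes the two.
One worked example (a=3, b=3, c=-3) — original: tmp becomes -3; next acc becomes 0; next at k=0:; next acc becomes 0; next at i=0:; next acc becomes -3; next at i=1:; next acc becomes -6; next at i=2:; next acc becomes -9; next at k=1:; next acc becomes 54; next at i=0:; next acc becomes 51; next at i=1:; next acc becomes 48; next at i=2:; next acc becomes 45; next at k=2:; next acc becomes -270; next at i=0:; next acc becomes -273; next at i=1:; next acc becomes -276; next at i=2:; next acc becomes -279; next at k=3:; next acc becomes 1674; next at i=0:; next acc becomes 1671; next at i=1:; next acc becomes 1668; next at i=2:; next acc becomes 1665; next res becomes 1; next at k=2:; next res becomes 1; next at k=3:; next res becomes 1; next at k=4:; next res becomes 1; next at k=5:; next res becomes 1; next at k=6:; next res becomes 1; next acc becomes 3; next final value -4; revised: tmp becomes -3; next acc becomes 0; next at k=0:; next acc becomes 0; next at i=0:; next acc becomes -3; next at i=1:; next acc becomes -6; next at i=2:; next acc becomes -9; next at k=1:; next acc becomes 54; next at i=0:; next acc becomes 51; next at i=1:; next acc becomes 48; next at i=2:; next acc becomes 45; next at k=2:; next acc becomes -270; next at i=0:; next acc becomes -273; next at i=1:; next acc becomes -276; next at i=2:; next acc becomes -279; next at k=3:; next acc becomes 1674; next at i=0:; next acc becomes 1671; next at i=1:; next acc becomes 1668; next at i=2:; next acc becomes 1665; next res becomes 1; next at k=2:; next res becomes 1; next at k=3:; next res becomes 1; next at k=4:; next res becomes 1; next at k=5:; next res becomes 1; next at k=6:; next res becomes 1; next acc becomes 3; next final value -4; agreement on -4.
Sweeping the whole domain (126 inputs) finds no disagreement.
verdict: equivalent


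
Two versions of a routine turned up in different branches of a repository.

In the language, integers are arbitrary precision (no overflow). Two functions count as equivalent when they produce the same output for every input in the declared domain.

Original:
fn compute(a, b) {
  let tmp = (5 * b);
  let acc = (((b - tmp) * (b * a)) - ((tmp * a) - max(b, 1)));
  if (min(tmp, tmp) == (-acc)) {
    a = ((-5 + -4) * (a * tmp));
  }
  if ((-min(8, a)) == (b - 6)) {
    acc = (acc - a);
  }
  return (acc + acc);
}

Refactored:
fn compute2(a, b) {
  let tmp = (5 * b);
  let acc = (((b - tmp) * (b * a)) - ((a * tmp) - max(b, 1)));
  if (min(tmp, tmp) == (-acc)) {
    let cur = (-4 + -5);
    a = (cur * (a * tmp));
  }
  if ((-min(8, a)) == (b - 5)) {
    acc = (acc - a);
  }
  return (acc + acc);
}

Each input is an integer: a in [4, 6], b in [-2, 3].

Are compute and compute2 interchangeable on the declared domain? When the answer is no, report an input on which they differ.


Not equivalent: a=4, b=1 separates them (-70 vs -78).
compute: tmp becomes 5; next acc becomes -35; next (min(tmp, tmp) == (-acc)) evaluates to false; next ((-min(8, a)) == (b - 6)) evaluates to false; next final value -70
compute2: tmp becomes 5; next acc becomes -35; next (min(tmp, tmp) == (-acc)) evaluates to false; next ((-min(8, a)) == (b - 5)) evaluates to true; next acc becomes -39; next final value -78
verdict: not equivalent; witness: a=4, b=1


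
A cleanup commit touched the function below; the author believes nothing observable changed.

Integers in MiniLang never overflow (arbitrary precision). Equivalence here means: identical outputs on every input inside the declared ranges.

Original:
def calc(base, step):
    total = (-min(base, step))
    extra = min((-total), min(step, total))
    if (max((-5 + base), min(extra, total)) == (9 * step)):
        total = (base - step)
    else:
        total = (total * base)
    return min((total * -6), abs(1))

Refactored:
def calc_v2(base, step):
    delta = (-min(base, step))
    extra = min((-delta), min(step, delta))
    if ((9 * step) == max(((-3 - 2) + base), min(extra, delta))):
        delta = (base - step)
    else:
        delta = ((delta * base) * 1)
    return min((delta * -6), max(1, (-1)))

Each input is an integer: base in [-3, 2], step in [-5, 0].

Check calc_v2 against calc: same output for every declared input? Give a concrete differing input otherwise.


This is a faithful refactor — local variable names differ, constant usage differs, arithmetic usage differs, min/max/abs usage differs, but the computed results match everywhere.
One worked example (base=2, step=-1) — calc: total becomes 1; next extra becomes -1; next (max((-5 + base), min(extra, total)) == (9 * step)) evaluates to false; next total becomes 2; next final value -12; calc_v2: delta becomes 1; next extra becomes -1; next ((9 * step) == max(((-3 - 2) + base), min(extra, delta))) evaluates to false; next delta becomes 2; next final value -12; agreement on -12.
Sweeping the whole domain (36 inputs) finds no disagreement.
verdict: equivalent


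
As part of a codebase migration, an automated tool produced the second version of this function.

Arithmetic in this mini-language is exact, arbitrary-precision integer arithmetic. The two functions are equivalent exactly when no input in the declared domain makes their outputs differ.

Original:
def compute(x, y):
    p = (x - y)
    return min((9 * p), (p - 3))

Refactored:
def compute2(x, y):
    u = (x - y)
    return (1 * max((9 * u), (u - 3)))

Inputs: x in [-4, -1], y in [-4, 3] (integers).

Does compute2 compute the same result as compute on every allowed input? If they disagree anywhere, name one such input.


These are not equivalent — on x=-4, y=-4 the outputs split (-3 vs 0).
compute: p=0, then returns -3
compute2: u=0, then returns 0
verdict: not equivalent; witness: x=-4, y=-4


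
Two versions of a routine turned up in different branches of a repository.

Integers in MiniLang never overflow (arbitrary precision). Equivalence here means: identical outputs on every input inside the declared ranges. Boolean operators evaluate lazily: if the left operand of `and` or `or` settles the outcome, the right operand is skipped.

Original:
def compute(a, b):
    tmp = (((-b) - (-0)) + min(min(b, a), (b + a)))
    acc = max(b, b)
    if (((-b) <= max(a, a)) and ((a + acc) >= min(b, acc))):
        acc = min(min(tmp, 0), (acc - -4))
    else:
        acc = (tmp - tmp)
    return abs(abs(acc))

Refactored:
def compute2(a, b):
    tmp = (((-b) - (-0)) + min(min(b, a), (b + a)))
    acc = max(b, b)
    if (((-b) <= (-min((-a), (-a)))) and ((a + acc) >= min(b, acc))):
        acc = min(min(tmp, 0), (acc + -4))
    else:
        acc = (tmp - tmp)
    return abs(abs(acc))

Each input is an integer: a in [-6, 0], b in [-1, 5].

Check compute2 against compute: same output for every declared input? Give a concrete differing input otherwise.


The rewrite breaks on a=0, b=0, where the results are 0 and 4.
compute: tmp=0, then acc=0, then (((-b) <= max(a, a)) and ((a + acc) >= min(b, acc))) is true, then acc=0, then returns 0
compute2: tmp=0, then acc=0, then (((-b) <= (-min((-a), (-a)))) and ((a + acc) >= min(b, acc))) is true, then acc=-4, then returns 4
verdict: not equivalent; witness: a=0, b=0


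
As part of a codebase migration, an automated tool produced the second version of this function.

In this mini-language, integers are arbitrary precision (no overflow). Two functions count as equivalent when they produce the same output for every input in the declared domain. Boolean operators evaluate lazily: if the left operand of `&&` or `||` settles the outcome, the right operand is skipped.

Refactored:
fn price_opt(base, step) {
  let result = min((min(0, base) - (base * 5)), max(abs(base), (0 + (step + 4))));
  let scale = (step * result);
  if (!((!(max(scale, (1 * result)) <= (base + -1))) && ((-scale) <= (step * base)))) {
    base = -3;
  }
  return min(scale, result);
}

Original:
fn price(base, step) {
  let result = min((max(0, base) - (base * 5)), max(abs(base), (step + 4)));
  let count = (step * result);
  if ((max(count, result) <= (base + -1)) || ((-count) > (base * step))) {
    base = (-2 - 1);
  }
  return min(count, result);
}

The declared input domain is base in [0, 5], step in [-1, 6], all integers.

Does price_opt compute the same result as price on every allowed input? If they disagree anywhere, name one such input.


These are not equivalent — on base=1, step=-1 the outputs split (-4 vs -5).
price: result := -4 | count := 4 | ((max(count, result) <= (base + -1)) || ((-count) > (base * step))): false | result -4
price_opt: result := -5 | scale := 5 | (!((!(max(scale, (1 * result)) <= (base + -1))) && ((-scale) <= (step * base)))): false | result -5
verdict: not equivalent; witness: base=1, step=-1


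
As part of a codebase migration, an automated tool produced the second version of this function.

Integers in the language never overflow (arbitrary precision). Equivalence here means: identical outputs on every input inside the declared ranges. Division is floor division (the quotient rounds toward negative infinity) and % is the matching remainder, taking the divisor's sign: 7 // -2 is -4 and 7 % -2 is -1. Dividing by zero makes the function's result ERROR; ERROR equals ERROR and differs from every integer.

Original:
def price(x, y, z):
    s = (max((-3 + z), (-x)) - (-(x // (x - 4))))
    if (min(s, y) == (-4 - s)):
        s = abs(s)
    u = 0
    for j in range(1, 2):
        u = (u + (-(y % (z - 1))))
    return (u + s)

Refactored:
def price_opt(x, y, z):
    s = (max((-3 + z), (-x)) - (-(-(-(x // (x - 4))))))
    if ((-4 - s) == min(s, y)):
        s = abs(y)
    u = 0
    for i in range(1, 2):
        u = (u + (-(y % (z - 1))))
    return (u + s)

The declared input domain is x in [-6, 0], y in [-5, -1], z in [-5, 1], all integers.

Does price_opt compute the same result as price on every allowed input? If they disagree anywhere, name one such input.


Take x=-1, y=-5, z=-5.
price: s = 1; (min(s, y) == (-4 - s)) -> true; s = 1; u = 0; [j=1]; u = 5; return 6
price_opt: s = 1; ((-4 - s) == min(s, y)) -> true; s = 5; u = 0; [i=1]; u = 5; return 10
6 vs 10 — the two versions disagree here.
verdict: not equivalent; witness: x=-1, y=-5, z=-5


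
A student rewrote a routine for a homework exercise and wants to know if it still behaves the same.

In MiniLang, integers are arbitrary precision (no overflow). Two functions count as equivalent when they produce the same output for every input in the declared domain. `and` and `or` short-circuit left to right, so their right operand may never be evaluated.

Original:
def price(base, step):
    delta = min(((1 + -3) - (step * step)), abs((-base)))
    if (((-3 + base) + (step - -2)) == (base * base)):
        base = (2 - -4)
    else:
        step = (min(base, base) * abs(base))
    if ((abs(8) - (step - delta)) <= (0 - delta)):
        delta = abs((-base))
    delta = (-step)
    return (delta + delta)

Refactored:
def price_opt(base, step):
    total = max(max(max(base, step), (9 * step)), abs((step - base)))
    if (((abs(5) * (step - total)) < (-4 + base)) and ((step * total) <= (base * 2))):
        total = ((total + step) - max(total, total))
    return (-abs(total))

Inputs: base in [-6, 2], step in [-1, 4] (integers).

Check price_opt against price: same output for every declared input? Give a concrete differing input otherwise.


Take base=-6, step=-1.
price: delta = -3; (((-3 + base) + (step - -2)) == (base * base)) -> false; step = -36; ((abs(8) - (step - delta)) <= (0 - delta)) -> false; delta = 36; return 72
price_opt: total = 5; (((abs(5) * (step - total)) < (-4 + base)) and ((step * total) <= (base * 2))) -> false; return -5
72 against -5: the behavior changed.
verdict: not equivalent; witness: base=-6, step=-1


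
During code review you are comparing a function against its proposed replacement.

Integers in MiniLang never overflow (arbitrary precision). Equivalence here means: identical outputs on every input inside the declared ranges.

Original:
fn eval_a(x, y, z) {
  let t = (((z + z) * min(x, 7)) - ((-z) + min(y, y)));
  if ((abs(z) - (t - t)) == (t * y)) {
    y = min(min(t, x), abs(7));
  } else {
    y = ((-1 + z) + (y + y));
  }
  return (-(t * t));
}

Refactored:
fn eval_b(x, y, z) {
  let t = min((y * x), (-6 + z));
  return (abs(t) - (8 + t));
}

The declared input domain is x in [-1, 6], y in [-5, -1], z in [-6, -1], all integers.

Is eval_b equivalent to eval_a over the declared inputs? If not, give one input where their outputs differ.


Take x=-1, y=-5, z=-6.
eval_a: t=11, then ((abs(z) - (t - t)) == (t * y)) is false, then y=-17, then returns -121
eval_b: t=-12, then returns 16
-121 against 16: the behavior changed.
verdict: not equivalent; witness: x=-1, y=-5, z=-6


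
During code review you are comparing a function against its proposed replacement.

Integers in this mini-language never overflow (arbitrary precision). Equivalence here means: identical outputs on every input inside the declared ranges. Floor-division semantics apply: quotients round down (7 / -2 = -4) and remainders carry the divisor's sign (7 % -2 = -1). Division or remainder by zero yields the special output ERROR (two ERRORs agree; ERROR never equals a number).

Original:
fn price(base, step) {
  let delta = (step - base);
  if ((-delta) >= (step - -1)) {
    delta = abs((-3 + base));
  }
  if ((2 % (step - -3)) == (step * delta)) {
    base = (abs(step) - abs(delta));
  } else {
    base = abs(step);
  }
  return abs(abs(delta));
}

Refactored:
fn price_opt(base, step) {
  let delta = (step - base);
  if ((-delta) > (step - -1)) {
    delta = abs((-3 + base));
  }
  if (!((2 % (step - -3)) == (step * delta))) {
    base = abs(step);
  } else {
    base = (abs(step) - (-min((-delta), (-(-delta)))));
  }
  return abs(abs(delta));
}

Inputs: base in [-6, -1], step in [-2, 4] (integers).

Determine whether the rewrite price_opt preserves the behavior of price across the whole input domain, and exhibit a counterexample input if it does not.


Input base=-3, step=-2: 6 from price versus 1 from price_opt.
verdict: not equivalent; witness: base=-3, step=-2


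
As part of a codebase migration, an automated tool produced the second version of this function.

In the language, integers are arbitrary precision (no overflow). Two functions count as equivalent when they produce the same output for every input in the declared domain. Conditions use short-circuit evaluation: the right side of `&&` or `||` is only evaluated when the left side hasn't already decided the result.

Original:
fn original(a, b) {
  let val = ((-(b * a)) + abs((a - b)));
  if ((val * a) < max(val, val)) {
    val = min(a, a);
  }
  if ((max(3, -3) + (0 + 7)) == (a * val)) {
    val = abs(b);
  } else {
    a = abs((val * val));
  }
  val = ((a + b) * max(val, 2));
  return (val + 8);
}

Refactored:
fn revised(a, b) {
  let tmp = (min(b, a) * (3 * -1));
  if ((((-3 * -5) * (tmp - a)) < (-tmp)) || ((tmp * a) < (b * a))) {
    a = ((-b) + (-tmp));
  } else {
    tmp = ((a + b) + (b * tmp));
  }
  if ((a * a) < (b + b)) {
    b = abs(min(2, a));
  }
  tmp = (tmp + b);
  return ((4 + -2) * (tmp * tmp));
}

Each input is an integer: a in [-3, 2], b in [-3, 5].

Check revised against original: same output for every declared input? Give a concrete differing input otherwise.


The rewrite breaks on a=-3, b=-3, where the results are 164 and 72.
original: val=-9, then ((val * a) < max(val, val)) is false, then ((max(3, -3) + (0 + 7)) == (a * val)) is false, then a=81, then val=156, then returns 164
revised: tmp=9, then ((((-3 * -5) * (tmp - a)) < (-tmp)) || ((tmp * a) < (b * a))) is true, then a=-6, then ((a * a) < (b + b)) is false, then tmp=6, then returns 72
verdict: not equivalent; witness: a=-3, b=-3


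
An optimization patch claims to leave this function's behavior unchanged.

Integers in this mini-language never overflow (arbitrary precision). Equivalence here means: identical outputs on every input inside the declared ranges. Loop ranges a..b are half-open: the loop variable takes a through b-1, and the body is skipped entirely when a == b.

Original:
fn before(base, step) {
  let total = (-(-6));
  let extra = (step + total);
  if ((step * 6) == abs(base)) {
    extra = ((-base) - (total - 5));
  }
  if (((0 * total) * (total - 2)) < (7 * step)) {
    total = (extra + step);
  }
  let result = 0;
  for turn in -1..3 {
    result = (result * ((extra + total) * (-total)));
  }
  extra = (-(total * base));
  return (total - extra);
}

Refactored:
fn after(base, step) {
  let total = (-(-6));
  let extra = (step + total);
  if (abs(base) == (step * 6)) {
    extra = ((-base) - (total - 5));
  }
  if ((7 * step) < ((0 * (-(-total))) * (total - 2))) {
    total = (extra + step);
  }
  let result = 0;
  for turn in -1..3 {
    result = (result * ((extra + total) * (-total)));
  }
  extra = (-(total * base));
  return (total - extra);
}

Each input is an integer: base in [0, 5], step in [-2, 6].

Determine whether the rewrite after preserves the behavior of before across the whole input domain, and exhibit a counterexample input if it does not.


Take base=0, step=-2.
before: total becomes 6; next extra becomes 4; next ((step * 6) == abs(base)) evaluates to false; next (((0 * total) * (total - 2)) < (7 * step)) evaluates to false; next result becomes 0; next at turn=-1:; next result becomes 0; next at turn=0:; next result becomes 0; next at turn=1:; next result becomes 0; next at turn=2:; next result becomes 0; next extra becomes 0; next final value 6
after: total becomes 6; next extra becomes 4; next (abs(base) == (step * 6)) evaluates to false; next ((7 * step) < ((0 * (-(-total))) * (total - 2))) evaluates to true; next total becomes 2; next result becomes 0; next at turn=-1:; next result becomes 0; next at turn=0:; next result becomes 0; next at turn=1:; next result becomes 0; next at turn=2:; next result becomes 0; next extra becomes 0; next final value 2
6 against 2: the behavior changed.
verdict: not equivalent; witness: base=0, step=-2
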